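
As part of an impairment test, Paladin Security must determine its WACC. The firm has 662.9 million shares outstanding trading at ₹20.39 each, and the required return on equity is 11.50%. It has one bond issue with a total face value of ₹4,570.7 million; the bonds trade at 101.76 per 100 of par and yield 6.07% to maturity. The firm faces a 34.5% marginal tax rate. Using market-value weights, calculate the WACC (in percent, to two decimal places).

Market value of equity E = 20.39 × 662.9m = 13516.531m. Market value of debt D = 4570.7m × 101.76/100 = 4651.14432m.
Total capital V = 13516.531 + 4651.14432 = 18167.67532.
Equity: weight = 13516.531/18167.67532 = 0.7440; cost = 11.5%.
Bonds outstanding: weight = 4651.14432/18167.67532 = 0.2560; after-tax cost = 6.07% × (1 − 34.5%) = 3.9759%.
WACC = 0.7440 × 11.5000% + 0.2560 × 3.9759% = 9.5737%.

9.57%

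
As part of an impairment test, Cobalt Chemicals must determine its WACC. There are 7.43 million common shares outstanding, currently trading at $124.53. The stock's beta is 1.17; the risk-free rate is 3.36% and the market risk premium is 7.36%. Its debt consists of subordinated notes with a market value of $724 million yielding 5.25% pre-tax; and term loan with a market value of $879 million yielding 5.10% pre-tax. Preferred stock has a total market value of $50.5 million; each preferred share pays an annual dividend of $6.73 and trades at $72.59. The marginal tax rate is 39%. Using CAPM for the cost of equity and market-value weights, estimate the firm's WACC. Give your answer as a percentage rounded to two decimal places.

Cost of equity via CAPM: Re = 3.36% + 1.17 × 7.36% = 11.9712%.
Cost of preferred: Rp = 6.73 / 72.59 = 9.2712%.
Market value of equity E = 124.53 × 7.43m = 925.2579m.
Total capital V = 925.2579 + 50.5 + 724 + 879 = 2578.7579.
Equity: weight = 925.2579/2578.7579 = 0.3588; cost = 11.9712%.
Preferred: weight = 50.5/2578.7579 = 0.0196; cost = 9.2712%.
Subordinated notes: weight = 724/2578.7579 = 0.2808; after-tax cost = 5.25% × (1 − 39%) = 3.2025%.
Term loan: weight = 879/2578.7579 = 0.3409; after-tax cost = 5.1% × (1 − 39%) = 3.1110%.
WACC = 0.3588 × 11.9712% + 0.0196 × 9.2712% + 0.2808 × 3.2025% + 0.3409 × 3.1110% = 6.4364%.

6.44%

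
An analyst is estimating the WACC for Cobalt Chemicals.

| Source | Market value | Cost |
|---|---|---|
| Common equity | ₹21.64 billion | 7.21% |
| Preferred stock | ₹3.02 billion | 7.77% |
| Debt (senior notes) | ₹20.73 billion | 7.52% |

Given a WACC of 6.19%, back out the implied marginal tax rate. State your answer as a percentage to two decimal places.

34.91%

Total capital V = 21.64 + 3.02 + 20.73 = 45.39.
Equity weight = 21.64/45.39 = 0.4768.
Preferred weight = 3.02/45.39 = 0.0665.
Senior notes weight = 20.73/45.39 = 0.4567.
Equity contribution = 0.4768 × 7.21% = 3.4374%.
Preferred contribution = 0.0665 × 7.77% = 0.5170%.
Debt contribution must be 6.19% − 3.9544% = 2.2356%.
0.4567 × 7.52% × (1 − T) = 2.2356%  ⇒  (1 − T) = 0.6509.
T = 34.9063%.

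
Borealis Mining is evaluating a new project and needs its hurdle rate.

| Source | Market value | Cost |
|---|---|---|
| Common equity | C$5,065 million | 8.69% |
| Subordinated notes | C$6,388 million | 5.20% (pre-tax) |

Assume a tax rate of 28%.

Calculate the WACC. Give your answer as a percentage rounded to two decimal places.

5.93%

Total capital V = 5065 + 6388 = 11453.
Equity: weight = 5065/11453 = 0.4422; cost = 8.69%.
Subordinated notes: weight = 6388/11453 = 0.5578; after-tax cost = 5.2% × (1 − 28%) = 3.7440%.
WACC = 0.4422 × 8.6900% + 0.5578 × 3.7440% = 5.9313%.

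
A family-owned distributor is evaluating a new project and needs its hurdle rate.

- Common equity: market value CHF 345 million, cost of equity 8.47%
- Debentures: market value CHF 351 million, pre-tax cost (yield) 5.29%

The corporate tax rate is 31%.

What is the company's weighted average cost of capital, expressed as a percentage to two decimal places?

Total capital V = 345 + 351 = 696.
Equity: weight = 345/696 = 0.4957; cost = 8.47%.
Debentures: weight = 351/696 = 0.5043; after-tax cost = 5.29% × (1 − 31%) = 3.6501%.
WACC = 0.4957 × 8.4700% + 0.5043 × 3.6501% = 6.0393%.

6.04%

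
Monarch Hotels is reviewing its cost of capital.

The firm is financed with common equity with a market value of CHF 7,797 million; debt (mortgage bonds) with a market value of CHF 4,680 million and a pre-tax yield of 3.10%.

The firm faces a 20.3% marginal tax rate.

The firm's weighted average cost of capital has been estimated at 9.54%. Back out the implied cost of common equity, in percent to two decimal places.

Total capital V = 7797 + 4680 = 12477.
Equity weight = 7797/12477 = 0.6249.
Mortgage bonds weight = 4680/12477 = 0.3751.
Debt contribution = 0.3751 × 3.1% × (1 − 20.3%) = 0.9267%.
Required equity contribution = 9.54% − 0.9267% = 8.6133%.
Re = 8.6133% / 0.6249 = 13.7832%.

13.78%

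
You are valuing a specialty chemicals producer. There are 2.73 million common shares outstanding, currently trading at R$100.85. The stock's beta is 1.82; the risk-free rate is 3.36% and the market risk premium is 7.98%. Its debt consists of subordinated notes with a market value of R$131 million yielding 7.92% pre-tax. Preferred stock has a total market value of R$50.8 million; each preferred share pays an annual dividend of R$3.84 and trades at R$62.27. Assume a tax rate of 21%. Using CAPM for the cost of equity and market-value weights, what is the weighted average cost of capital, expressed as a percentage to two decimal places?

13.25%

Cost of equity via CAPM: Re = 3.36% + 1.82 × 7.98% = 17.8836%.
Cost of preferred: Rp = 3.84 / 62.27 = 6.1667%.
Market value of equity E = 100.85 × 2.73m = 275.3205m.
Total capital V = 275.3205 + 50.8 + 131 = 457.1205.
Equity: weight = 275.3205/457.1205 = 0.6023; cost = 17.8836%.
Preferred: weight = 50.8/457.1205 = 0.1111; cost = 6.1667%.
Subordinated notes: weight = 131/457.1205 = 0.2866; after-tax cost = 7.92% × (1 − 21%) = 6.2568%.
WACC = 0.6023 × 17.8836% + 0.1111 × 6.1667% + 0.2866 × 6.2568% = 13.2495%.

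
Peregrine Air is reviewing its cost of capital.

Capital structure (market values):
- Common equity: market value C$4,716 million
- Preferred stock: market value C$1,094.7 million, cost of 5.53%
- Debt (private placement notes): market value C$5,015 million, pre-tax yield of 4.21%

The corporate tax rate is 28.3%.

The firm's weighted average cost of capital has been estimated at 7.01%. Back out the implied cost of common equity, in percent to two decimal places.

11.60%

Total capital V = 4716 + 1094.7 + 5015 = 10825.7.
Equity weight = 4716/10825.7 = 0.4356.
Preferred weight = 1094.7/10825.7 = 0.1011.
Private placement notes weight = 5015/10825.7 = 0.4632.
Debt contribution = 0.4632 × 4.21% × (1 − 28.3%) = 1.3984%.
Preferred contribution = 0.1011 × 5.53% = 0.5592%.
Required equity contribution = 7.01% − 1.9575% = 5.0525%.
Re = 5.0525% / 0.4356 = 11.5980%.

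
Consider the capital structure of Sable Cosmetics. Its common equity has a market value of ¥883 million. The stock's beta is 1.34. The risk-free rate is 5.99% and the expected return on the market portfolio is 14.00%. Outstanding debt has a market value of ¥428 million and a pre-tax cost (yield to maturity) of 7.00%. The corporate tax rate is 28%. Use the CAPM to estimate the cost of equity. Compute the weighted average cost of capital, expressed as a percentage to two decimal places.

12.91%

Market risk premium = 14.0% − 5.99% = 8.01%.
Cost of equity via CAPM: Re = 5.99% + 1.34 × 8.01% = 16.7234%.
Total capital V = 883 + 428 = 1311.
Equity: weight = 883/1311 = 0.6735; cost = 16.7234%.
Debt: weight = 428/1311 = 0.3265; after-tax cost = 7% × (1 − 28%) = 5.0400%.
WACC = 0.6735 × 16.7234% + 0.3265 × 5.0400% = 12.9091%.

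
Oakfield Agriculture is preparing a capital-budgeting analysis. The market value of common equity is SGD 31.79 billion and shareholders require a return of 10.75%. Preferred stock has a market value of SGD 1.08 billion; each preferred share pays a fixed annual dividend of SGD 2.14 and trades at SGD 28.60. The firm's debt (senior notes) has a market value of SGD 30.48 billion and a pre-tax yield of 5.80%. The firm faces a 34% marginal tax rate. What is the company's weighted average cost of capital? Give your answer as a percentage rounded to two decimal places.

Cost of preferred: Rp = 2.14 / 28.6 = 7.4825%.
Total capital V = 31.79 + 1.08 + 30.48 = 63.35.
Equity: weight = 31.79/63.35 = 0.5018; cost = 10.75%.
Preferred: weight = 1.08/63.35 = 0.0170; cost = 7.4825%.
Senior notes: weight = 30.48/63.35 = 0.4811; after-tax cost = 5.8% × (1 − 34%) = 3.8280%.
WACC = 0.5018 × 10.7500% + 0.0170 × 7.4825% + 0.4811 × 3.8280% = 7.3639%.

7.36%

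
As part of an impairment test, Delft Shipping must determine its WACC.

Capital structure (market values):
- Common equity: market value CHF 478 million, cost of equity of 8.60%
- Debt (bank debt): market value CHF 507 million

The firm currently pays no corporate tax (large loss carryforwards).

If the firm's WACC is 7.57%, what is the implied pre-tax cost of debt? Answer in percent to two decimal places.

6.60%

Total capital V = 478 + 507 = 985.
Equity weight = 478/985 = 0.4853.
Bank debt weight = 507/985 = 0.5147.
Equity contribution = 0.4853 × 8.6% = 4.1734%.
Remaining for debt = 7.57% − 4.1734% = 3.3966%.
Rd × (1 − 0%) × 0.5147 = 3.3966%  ⇒  Rd = 6.5989%.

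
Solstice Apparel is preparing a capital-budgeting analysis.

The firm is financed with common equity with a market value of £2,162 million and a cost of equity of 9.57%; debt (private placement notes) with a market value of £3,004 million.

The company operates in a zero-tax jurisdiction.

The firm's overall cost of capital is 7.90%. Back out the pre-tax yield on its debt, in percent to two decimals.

Total capital V = 2162 + 3004 = 5166.
Equity weight = 2162/5166 = 0.4185.
Private placement notes weight = 3004/5166 = 0.5815.
Equity contribution = 0.4185 × 9.57% = 4.0051%.
Remaining for debt = 7.9% − 4.0051% = 3.8949%.
Rd × (1 − 0%) × 0.5815 = 3.8949%  ⇒  Rd = 6.6981%.

6.70%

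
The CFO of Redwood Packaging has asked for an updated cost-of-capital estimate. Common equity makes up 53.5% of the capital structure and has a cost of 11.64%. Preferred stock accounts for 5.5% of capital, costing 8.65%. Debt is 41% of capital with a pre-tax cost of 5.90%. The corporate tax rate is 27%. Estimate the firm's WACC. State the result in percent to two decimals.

8.47%

After-tax cost of debt = 5.9% × (1 − 27%) = 4.3070%.
WACC = 0.535 × 11.6400% + 0.055 × 8.6500% + 0.410 × 4.3070% = 8.4690%.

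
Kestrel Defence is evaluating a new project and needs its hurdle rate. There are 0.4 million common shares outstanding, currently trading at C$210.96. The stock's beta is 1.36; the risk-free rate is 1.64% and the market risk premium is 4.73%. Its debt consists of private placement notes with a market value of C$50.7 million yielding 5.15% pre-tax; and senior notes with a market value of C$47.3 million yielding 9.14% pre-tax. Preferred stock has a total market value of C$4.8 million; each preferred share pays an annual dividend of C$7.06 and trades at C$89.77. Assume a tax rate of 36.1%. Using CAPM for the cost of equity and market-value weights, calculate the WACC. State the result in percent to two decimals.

6.21%

Cost of equity via CAPM: Re = 1.64% + 1.36 × 4.73% = 8.0728%.
Cost of preferred: Rp = 7.06 / 89.77 = 7.8645%.
Market value of equity E = 210.96 × 0.4m = 84.384m.
Total capital V = 84.384 + 4.8 + 50.7 + 47.3 = 187.184.
Equity: weight = 84.384/187.184 = 0.4508; cost = 8.0728%.
Preferred: weight = 4.8/187.184 = 0.0256; cost = 7.8645%.
Private placement notes: weight = 50.7/187.184 = 0.2709; after-tax cost = 5.15% × (1 − 36.1%) = 3.2909%.
Senior notes: weight = 47.3/187.184 = 0.2527; after-tax cost = 9.14% × (1 − 36.1%) = 5.8405%.
WACC = 0.4508 × 8.0728% + 0.0256 × 7.8645% + 0.2709 × 3.2909% + 0.2527 × 5.8405% = 6.2081%.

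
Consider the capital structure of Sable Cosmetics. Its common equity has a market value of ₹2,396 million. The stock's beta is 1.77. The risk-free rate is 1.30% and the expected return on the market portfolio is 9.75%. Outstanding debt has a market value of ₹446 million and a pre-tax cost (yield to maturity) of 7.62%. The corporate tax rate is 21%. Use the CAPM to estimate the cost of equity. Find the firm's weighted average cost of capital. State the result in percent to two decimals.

Market risk premium = 9.75% − 1.3% = 8.45%.
Cost of equity via CAPM: Re = 1.3% + 1.77 × 8.45% = 16.2565%.
Total capital V = 2396 + 446 = 2842.
Equity: weight = 2396/2842 = 0.8431; cost = 16.2565%.
Debt: weight = 446/2842 = 0.1569; after-tax cost = 7.62% × (1 − 21%) = 6.0198%.
WACC = 0.8431 × 16.2565% + 0.1569 × 6.0198% = 14.6500%.

14.65%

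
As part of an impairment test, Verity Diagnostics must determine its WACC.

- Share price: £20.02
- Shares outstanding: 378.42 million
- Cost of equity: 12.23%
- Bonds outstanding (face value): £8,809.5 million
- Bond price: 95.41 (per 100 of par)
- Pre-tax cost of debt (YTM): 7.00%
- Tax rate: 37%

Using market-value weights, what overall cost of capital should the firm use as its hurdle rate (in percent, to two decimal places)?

8.12%

Market value of equity E = 20.02 × 378.42m = 7575.9684m. Market value of debt D = 8809.5m × 95.41/100 = 8405.14395m.
Total capital V = 7575.9684 + 8405.14395 = 15981.11235.
Equity: weight = 7575.9684/15981.11235 = 0.4741; cost = 12.23%.
Bonds outstanding: weight = 8405.14395/15981.11235 = 0.5259; after-tax cost = 7% × (1 − 37%) = 4.4100%.
WACC = 0.4741 × 12.2300% + 0.5259 × 4.4100% = 8.1171%.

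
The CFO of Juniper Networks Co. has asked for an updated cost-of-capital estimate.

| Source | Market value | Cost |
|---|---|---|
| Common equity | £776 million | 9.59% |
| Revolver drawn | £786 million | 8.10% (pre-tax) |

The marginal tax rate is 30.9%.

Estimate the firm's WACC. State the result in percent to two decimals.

Total capital V = 776 + 786 = 1562.
Equity: weight = 776/1562 = 0.4968; cost = 9.59%.
Revolver drawn: weight = 786/1562 = 0.5032; after-tax cost = 8.1% × (1 − 30.9%) = 5.5971%.
WACC = 0.4968 × 9.5900% + 0.5032 × 5.5971% = 7.5808%.

7.58%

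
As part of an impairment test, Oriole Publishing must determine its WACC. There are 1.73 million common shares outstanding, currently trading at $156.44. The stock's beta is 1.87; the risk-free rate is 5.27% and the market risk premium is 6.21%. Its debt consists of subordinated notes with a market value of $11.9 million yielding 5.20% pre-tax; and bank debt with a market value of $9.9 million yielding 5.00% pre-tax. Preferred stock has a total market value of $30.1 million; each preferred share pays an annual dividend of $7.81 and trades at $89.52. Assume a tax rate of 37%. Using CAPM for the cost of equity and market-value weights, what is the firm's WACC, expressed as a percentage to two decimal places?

15.20%

Cost of equity via CAPM: Re = 5.27% + 1.87 × 6.21% = 16.8827%.
Cost of preferred: Rp = 7.81 / 89.52 = 8.7243%.
Market value of equity E = 156.44 × 1.73m = 270.6412m.
Total capital V = 270.6412 + 30.1 + 11.9 + 9.9 = 322.5412.
Equity: weight = 270.6412/322.5412 = 0.8391; cost = 16.8827%.
Preferred: weight = 30.1/322.5412 = 0.0933; cost = 8.7243%.
Subordinated notes: weight = 11.9/322.5412 = 0.0369; after-tax cost = 5.2% × (1 − 37%) = 3.2760%.
Bank debt: weight = 9.9/322.5412 = 0.0307; after-tax cost = 5% × (1 − 37%) = 3.1500%.
WACC = 0.8391 × 16.8827% + 0.0933 × 8.7243% + 0.0369 × 3.2760% + 0.0307 × 3.1500% = 15.1978%.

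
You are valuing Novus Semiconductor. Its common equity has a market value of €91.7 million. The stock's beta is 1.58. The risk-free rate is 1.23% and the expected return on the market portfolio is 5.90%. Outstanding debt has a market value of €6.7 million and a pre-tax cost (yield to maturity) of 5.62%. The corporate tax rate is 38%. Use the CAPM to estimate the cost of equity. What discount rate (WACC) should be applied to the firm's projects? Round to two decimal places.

8.26%

Market risk premium = 5.9% − 1.23% = 4.67%.
Cost of equity via CAPM: Re = 1.23% + 1.58 × 4.67% = 8.6086%.
Total capital V = 91.7 + 6.7 = 98.4.
Equity: weight = 91.7/98.4 = 0.9319; cost = 8.6086%.
Debt: weight = 6.7/98.4 = 0.0681; after-tax cost = 5.62% × (1 − 38%) = 3.4844%.
WACC = 0.9319 × 8.6086% + 0.0681 × 3.4844% = 8.2597%.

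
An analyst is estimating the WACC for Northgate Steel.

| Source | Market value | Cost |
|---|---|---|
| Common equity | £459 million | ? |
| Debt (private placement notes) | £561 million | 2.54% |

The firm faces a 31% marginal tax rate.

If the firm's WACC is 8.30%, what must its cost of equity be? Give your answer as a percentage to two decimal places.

16.30%

Total capital V = 459 + 561 = 1020.
Equity weight = 459/1020 = 0.4500.
Private placement notes weight = 561/1020 = 0.5500.
Debt contribution = 0.5500 × 2.54% × (1 − 31%) = 0.9639%.
Required equity contribution = 8.3% − 0.9639% = 7.3361%.
Re = 7.3361% / 0.4500 = 16.3024%.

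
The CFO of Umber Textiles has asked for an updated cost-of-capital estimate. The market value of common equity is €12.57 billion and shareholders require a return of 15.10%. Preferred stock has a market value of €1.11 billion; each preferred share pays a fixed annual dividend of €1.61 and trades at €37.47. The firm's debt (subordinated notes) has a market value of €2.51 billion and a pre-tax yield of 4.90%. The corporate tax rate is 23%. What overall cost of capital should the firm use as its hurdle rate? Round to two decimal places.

12.60%

Cost of preferred: Rp = 1.61 / 37.47 = 4.2968%.
Total capital V = 12.57 + 1.11 + 2.51 = 16.19.
Equity: weight = 12.57/16.19 = 0.7764; cost = 15.1%.
Preferred: weight = 1.11/16.19 = 0.0686; cost = 4.2968%.
Subordinated notes: weight = 2.51/16.19 = 0.1550; after-tax cost = 4.9% × (1 − 23%) = 3.7730%.
WACC = 0.7764 × 15.1000% + 0.0686 × 4.2968% + 0.1550 × 3.7730% = 12.6033%.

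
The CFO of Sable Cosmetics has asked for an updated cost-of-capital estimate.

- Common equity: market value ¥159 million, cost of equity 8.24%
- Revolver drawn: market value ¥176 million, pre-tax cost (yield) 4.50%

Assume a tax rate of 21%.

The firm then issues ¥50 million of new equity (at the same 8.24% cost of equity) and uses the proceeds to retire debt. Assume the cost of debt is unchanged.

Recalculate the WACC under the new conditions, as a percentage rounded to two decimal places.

6.48%

After the change:
Total capital V = 209 + 126 = 335.
Equity: weight = 209/335 = 0.6239; cost = 8.24%.
Revolver drawn: weight = 126/335 = 0.3761; after-tax cost = 4.5% × (1 − 21%) = 3.5550%.
WACC = 0.6239 × 8.2400% + 0.3761 × 3.5550% = 6.4779%.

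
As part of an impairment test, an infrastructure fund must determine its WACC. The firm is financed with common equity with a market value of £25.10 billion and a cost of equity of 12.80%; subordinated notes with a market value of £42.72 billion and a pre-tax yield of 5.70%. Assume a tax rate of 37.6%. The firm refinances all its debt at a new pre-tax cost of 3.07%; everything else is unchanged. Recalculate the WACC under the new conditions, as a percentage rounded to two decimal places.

5.94%

After the change:
Total capital V = 25.1 + 42.72 = 67.82.
Equity: weight = 25.1/67.82 = 0.3701; cost = 12.8%.
Subordinated notes: weight = 42.72/67.82 = 0.6299; after-tax cost = 3.07% × (1 − 37.6%) = 1.9157%.
WACC = 0.3701 × 12.8000% + 0.6299 × 1.9157% = 5.9439%.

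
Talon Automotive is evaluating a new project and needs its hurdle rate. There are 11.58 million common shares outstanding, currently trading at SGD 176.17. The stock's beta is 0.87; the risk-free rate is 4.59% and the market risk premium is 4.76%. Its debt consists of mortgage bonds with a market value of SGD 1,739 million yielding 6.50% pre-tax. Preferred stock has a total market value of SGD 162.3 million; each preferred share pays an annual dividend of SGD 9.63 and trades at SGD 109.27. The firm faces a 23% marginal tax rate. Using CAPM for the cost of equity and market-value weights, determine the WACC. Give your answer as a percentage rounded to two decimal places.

7.09%

Cost of equity via CAPM: Re = 4.59% + 0.87 × 4.76% = 8.7312%.
Cost of preferred: Rp = 9.63 / 109.27 = 8.8130%.
Market value of equity E = 176.17 × 11.58m = 2040.0486m.
Total capital V = 2040.0486 + 162.3 + 1739 = 3941.3486.
Equity: weight = 2040.0486/3941.3486 = 0.5176; cost = 8.7312%.
Preferred: weight = 162.3/3941.3486 = 0.0412; cost = 8.813%.
Mortgage bonds: weight = 1739/3941.3486 = 0.4412; after-tax cost = 6.5% × (1 − 23%) = 5.0050%.
WACC = 0.5176 × 8.7312% + 0.0412 × 8.8130% + 0.4412 × 5.0050% = 7.0905%.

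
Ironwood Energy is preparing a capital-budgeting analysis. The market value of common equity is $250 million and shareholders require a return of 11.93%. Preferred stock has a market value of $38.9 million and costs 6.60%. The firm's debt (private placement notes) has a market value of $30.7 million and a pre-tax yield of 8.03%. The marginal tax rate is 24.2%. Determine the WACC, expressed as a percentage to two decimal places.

10.72%

Total capital V = 250 + 38.9 + 30.7 = 319.6.
Equity: weight = 250/319.6 = 0.7822; cost = 11.93%.
Preferred: weight = 38.9/319.6 = 0.1217; cost = 6.6%.
Private placement notes: weight = 30.7/319.6 = 0.0961; after-tax cost = 8.03% × (1 − 24.2%) = 6.0867%.
WACC = 0.7822 × 11.9300% + 0.1217 × 6.6000% + 0.0961 × 6.0867% = 10.7200%.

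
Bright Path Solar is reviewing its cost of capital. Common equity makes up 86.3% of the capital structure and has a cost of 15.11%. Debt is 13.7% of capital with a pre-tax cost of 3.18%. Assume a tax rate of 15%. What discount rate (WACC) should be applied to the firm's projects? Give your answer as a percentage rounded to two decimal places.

After-tax cost of debt = 3.18% × (1 − 15%) = 2.7030%.
WACC = 0.863 × 15.1100% + 0.137 × 2.7030% = 13.4102%.

13.41%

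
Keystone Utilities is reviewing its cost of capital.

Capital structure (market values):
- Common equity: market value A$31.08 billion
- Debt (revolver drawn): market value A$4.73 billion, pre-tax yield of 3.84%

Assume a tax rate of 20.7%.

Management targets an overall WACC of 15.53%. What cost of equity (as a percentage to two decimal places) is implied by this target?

Total capital V = 31.08 + 4.73 = 35.81.
Equity weight = 31.08/35.81 = 0.8679.
Revolver drawn weight = 4.73/35.81 = 0.1321.
Debt contribution = 0.1321 × 3.84% × (1 − 20.7%) = 0.4022%.
Required equity contribution = 15.53% − 0.4022% = 15.1278%.
Re = 15.1278% / 0.8679 = 17.4300%.

17.43%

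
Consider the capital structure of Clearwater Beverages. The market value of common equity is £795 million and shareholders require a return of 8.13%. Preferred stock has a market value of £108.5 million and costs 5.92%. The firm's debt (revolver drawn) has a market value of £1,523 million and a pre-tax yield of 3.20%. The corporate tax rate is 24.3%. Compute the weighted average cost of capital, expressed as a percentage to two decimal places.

Total capital V = 795 + 108.5 + 1523 = 2426.5.
Equity: weight = 795/2426.5 = 0.3276; cost = 8.13%.
Preferred: weight = 108.5/2426.5 = 0.0447; cost = 5.92%.
Revolver drawn: weight = 1523/2426.5 = 0.6277; after-tax cost = 3.2% × (1 − 24.3%) = 2.4224%.
WACC = 0.3276 × 8.1300% + 0.0447 × 5.9200% + 0.6277 × 2.4224% = 4.4488%.

4.45%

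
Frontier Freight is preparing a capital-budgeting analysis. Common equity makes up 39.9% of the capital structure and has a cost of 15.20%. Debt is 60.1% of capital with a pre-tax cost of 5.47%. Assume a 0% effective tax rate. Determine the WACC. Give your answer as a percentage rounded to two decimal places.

9.35%

After-tax cost of debt = 5.47% × (1 − 0%) = 5.4700%.
WACC = 0.399 × 15.2000% + 0.601 × 5.4700% = 9.3523%.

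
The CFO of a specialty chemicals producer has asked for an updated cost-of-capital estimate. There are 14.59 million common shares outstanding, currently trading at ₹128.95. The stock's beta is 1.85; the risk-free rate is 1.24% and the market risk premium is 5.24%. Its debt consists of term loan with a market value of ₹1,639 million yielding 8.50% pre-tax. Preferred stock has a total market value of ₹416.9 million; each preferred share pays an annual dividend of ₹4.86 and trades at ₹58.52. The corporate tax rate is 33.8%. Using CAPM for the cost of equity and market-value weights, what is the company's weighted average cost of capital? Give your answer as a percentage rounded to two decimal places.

Cost of equity via CAPM: Re = 1.24% + 1.85 × 5.24% = 10.9340%.
Cost of preferred: Rp = 4.86 / 58.52 = 8.3049%.
Market value of equity E = 128.95 × 14.59m = 1881.3805m.
Total capital V = 1881.3805 + 416.9 + 1639 = 3937.2805.
Equity: weight = 1881.3805/3937.2805 = 0.4778; cost = 10.934%.
Preferred: weight = 416.9/3937.2805 = 0.1059; cost = 8.3049%.
Term loan: weight = 1639/3937.2805 = 0.4163; after-tax cost = 8.5% × (1 − 33.8%) = 5.6270%.
WACC = 0.4778 × 10.9340% + 0.1059 × 8.3049% + 0.4163 × 5.6270% = 8.4464%.

8.45%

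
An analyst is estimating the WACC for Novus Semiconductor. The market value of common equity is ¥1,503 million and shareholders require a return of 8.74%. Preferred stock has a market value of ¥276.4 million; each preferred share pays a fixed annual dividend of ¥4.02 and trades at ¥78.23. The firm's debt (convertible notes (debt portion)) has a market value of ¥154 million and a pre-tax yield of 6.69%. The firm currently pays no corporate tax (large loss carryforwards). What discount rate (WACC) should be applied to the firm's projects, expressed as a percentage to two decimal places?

8.06%

Cost of preferred: Rp = 4.02 / 78.23 = 5.1387%.
Total capital V = 1503 + 276.4 + 154 = 1933.4.
Equity: weight = 1503/1933.4 = 0.7774; cost = 8.74%.
Preferred: weight = 276.4/1933.4 = 0.1430; cost = 5.1387%.
Convertible notes (debt portion): weight = 154/1933.4 = 0.0797; after-tax cost = 6.69% × (1 − 0%) = 6.6900%.
WACC = 0.7774 × 8.7400% + 0.1430 × 5.1387% + 0.0797 × 6.6900% = 8.0619%.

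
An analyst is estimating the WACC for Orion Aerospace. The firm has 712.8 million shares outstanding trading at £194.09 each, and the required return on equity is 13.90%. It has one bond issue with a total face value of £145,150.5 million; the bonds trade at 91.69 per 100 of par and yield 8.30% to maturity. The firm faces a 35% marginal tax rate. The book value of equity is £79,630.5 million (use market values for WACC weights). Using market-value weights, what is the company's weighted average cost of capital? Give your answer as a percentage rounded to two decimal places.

Market value of equity E = 194.09 × 712.8m = 138347.352m. Market value of debt D = 145150.5m × 91.69/100 = 133088.49345m.
Total capital V = 138347.352 + 133088.49345 = 271435.84545.
Equity: weight = 138347.352/271435.84545 = 0.5097; cost = 13.9%.
Bonds outstanding: weight = 133088.49345/271435.84545 = 0.4903; after-tax cost = 8.3% × (1 − 35%) = 5.3950%.
WACC = 0.5097 × 13.9000% + 0.4903 × 5.3950% = 9.7299%.

9.73%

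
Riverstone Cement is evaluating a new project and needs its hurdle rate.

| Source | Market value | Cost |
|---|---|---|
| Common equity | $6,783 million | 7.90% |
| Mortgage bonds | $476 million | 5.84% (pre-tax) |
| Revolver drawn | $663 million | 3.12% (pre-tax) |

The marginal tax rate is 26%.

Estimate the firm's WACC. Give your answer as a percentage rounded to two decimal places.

Total capital V = 6783 + 476 + 663 = 7922.
Equity: weight = 6783/7922 = 0.8562; cost = 7.9%.
Mortgage bonds: weight = 476/7922 = 0.0601; after-tax cost = 5.84% × (1 − 26%) = 4.3216%.
Revolver drawn: weight = 663/7922 = 0.0837; after-tax cost = 3.12% × (1 − 26%) = 2.3088%.
WACC = 0.8562 × 7.9000% + 0.0601 × 4.3216% + 0.0837 × 2.3088% = 7.2171%.

7.22%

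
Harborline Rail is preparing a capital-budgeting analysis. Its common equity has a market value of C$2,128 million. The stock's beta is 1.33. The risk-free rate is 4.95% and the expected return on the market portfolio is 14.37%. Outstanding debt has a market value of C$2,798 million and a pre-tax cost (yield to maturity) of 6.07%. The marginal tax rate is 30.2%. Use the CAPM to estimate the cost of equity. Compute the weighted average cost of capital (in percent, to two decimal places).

9.96%

Market risk premium = 14.37% − 4.95% = 9.42%.
Cost of equity via CAPM: Re = 4.95% + 1.33 × 9.42% = 17.4786%.
Total capital V = 2128 + 2798 = 4926.
Equity: weight = 2128/4926 = 0.4320; cost = 17.4786%.
Debt: weight = 2798/4926 = 0.5680; after-tax cost = 6.07% × (1 − 30.2%) = 4.2369%.
WACC = 0.4320 × 17.4786% + 0.5680 × 4.2369% = 9.9572%.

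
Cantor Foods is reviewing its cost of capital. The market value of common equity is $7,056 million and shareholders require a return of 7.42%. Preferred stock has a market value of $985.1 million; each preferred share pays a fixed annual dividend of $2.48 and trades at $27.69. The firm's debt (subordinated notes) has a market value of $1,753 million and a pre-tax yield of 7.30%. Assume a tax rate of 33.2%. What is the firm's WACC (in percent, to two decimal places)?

Cost of preferred: Rp = 2.48 / 27.69 = 8.9563%.
Total capital V = 7056 + 985.1 + 1753 = 9794.1.
Equity: weight = 7056/9794.1 = 0.7204; cost = 7.42%.
Preferred: weight = 985.1/9794.1 = 0.1006; cost = 8.9563%.
Subordinated notes: weight = 1753/9794.1 = 0.1790; after-tax cost = 7.3% × (1 − 33.2%) = 4.8764%.
WACC = 0.7204 × 7.4200% + 0.1006 × 8.9563% + 0.1790 × 4.8764% = 7.1193%.

7.12%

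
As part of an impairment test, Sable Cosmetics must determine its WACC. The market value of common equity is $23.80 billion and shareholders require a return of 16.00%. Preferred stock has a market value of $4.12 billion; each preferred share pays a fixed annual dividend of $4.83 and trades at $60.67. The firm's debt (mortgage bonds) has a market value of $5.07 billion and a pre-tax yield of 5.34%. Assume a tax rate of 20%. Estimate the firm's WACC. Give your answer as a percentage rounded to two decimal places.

13.19%

Cost of preferred: Rp = 4.83 / 60.67 = 7.9611%.
Total capital V = 23.8 + 4.12 + 5.07 = 32.99.
Equity: weight = 23.8/32.99 = 0.7214; cost = 16%.
Preferred: weight = 4.12/32.99 = 0.1249; cost = 7.9611%.
Mortgage bonds: weight = 5.07/32.99 = 0.1537; after-tax cost = 5.34% × (1 − 20%) = 4.2720%.
WACC = 0.7214 × 16.0000% + 0.1249 × 7.9611% + 0.1537 × 4.2720% = 13.1937%.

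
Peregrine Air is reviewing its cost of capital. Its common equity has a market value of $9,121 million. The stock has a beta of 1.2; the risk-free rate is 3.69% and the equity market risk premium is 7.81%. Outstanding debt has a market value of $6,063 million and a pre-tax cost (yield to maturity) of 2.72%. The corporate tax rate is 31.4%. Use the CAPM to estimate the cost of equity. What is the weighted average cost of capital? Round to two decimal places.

Cost of equity via CAPM: Re = 3.69% + 1.2 × 7.81% = 13.0620%.
Total capital V = 9121 + 6063 = 15184.
Equity: weight = 9121/15184 = 0.6007; cost = 13.062%.
Debt: weight = 6063/15184 = 0.3993; after-tax cost = 2.72% × (1 − 31.4%) = 1.8659%.
WACC = 0.6007 × 13.0620% + 0.3993 × 1.8659% = 8.5914%.

8.59%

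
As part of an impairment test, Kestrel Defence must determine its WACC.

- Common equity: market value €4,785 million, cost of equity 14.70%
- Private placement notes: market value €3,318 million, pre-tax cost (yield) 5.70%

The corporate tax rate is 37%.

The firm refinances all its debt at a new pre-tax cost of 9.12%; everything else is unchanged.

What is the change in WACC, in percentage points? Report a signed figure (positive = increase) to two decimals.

+0.88 pp

Current WACC:
Total capital V = 4785 + 3318 = 8103.
Equity: weight = 4785/8103 = 0.5905; cost = 14.7%.
Private placement notes: weight = 3318/8103 = 0.4095; after-tax cost = 5.7% × (1 − 37%) = 3.5910%.
WACC = 0.5905 × 14.7000% + 0.4095 × 3.5910% = 10.1511%.
After the change:
Total capital V = 4785 + 3318 = 8103.
Equity: weight = 4785/8103 = 0.5905; cost = 14.7%.
Private placement notes: weight = 3318/8103 = 0.4095; after-tax cost = 9.12% × (1 − 37%) = 5.7456%.
WACC = 0.5905 × 14.7000% + 0.4095 × 5.7456% = 11.0334%.
Change in WACC = 11.0334% − 10.1511% = 0.8823 pp.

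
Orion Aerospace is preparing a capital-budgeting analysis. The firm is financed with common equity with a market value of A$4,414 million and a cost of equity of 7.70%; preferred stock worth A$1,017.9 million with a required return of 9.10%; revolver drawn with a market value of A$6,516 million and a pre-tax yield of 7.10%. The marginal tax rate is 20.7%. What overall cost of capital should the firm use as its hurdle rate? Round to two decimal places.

Total capital V = 4414 + 1017.9 + 6516 = 11947.9.
Equity: weight = 4414/11947.9 = 0.3694; cost = 7.7%.
Preferred: weight = 1017.9/11947.9 = 0.0852; cost = 9.1%.
Revolver drawn: weight = 6516/11947.9 = 0.5454; after-tax cost = 7.1% × (1 − 20.7%) = 5.6303%.
WACC = 0.3694 × 7.7000% + 0.0852 × 9.1000% + 0.5454 × 5.6303% = 6.6905%.

6.69%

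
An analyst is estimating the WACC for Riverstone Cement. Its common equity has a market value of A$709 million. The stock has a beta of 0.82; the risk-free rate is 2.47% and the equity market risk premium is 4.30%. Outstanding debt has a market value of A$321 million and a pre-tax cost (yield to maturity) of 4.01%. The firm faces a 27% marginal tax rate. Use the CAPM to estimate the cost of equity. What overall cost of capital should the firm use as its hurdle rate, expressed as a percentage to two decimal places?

5.04%

Cost of equity via CAPM: Re = 2.47% + 0.82 × 4.3% = 5.9960%.
Total capital V = 709 + 321 = 1030.
Equity: weight = 709/1030 = 0.6883; cost = 5.996%.
Debt: weight = 321/1030 = 0.3117; after-tax cost = 4.01% × (1 − 27%) = 2.9273%.
WACC = 0.6883 × 5.9960% + 0.3117 × 2.9273% = 5.0396%.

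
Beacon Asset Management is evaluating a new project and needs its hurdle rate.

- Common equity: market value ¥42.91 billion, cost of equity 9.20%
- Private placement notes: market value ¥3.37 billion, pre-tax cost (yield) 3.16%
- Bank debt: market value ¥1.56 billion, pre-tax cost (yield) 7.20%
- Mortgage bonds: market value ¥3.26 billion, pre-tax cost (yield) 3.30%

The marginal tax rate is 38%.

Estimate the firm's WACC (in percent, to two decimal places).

Total capital V = 42.91 + 3.37 + 1.56 + 3.26 = 51.1.
Equity: weight = 42.91/51.1 = 0.8397; cost = 9.2%.
Private placement notes: weight = 3.37/51.1 = 0.0659; after-tax cost = 3.16% × (1 − 38%) = 1.9592%.
Bank debt: weight = 1.56/51.1 = 0.0305; after-tax cost = 7.2% × (1 − 38%) = 4.4640%.
Mortgage bonds: weight = 3.26/51.1 = 0.0638; after-tax cost = 3.3% × (1 − 38%) = 2.0460%.
WACC = 0.8397 × 9.2000% + 0.0659 × 1.9592% + 0.0305 × 4.4640% + 0.0638 × 2.0460% = 8.1215%.

8.12%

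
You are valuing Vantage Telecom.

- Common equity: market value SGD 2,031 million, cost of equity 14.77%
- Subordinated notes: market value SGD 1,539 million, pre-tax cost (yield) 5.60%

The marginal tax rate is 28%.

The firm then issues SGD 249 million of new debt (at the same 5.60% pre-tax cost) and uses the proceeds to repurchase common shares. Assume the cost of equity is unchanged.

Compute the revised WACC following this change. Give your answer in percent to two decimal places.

After the change:
Total capital V = 1782 + 1788 = 3570.
Equity: weight = 1782/3570 = 0.4992; cost = 14.77%.
Subordinated notes: weight = 1788/3570 = 0.5008; after-tax cost = 5.6% × (1 − 28%) = 4.0320%.
WACC = 0.4992 × 14.7700% + 0.5008 × 4.0320% = 9.3920%.

9.39%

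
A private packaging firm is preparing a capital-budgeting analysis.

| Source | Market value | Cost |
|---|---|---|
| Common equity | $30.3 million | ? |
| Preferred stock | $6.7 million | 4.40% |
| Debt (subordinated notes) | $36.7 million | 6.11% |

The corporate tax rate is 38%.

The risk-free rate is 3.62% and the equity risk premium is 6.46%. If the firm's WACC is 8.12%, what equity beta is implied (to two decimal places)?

Total capital V = 30.3 + 6.7 + 36.7 = 73.7.
Equity weight = 30.3/73.7 = 0.4111.
Preferred weight = 6.7/73.7 = 0.0909.
Subordinated notes weight = 36.7/73.7 = 0.4980.
Debt contribution = 0.4980 × 6.11% × (1 − 38%) = 1.8864%.
Preferred contribution = 0.0909 × 4.4% = 0.4000%.
Required equity contribution = 8.12% − 2.2864% = 5.8336%  ⇒  Re = 14.1893%.
CAPM: 14.1893% = 3.62% + β × 6.46%  ⇒  β = 1.6361.

1.64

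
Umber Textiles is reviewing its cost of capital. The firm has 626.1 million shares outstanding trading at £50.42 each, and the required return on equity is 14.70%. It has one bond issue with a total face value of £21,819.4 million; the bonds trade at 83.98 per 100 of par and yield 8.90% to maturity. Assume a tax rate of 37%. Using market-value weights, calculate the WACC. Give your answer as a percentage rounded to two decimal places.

Market value of equity E = 50.42 × 626.1m = 31567.962m. Market value of debt D = 21819.4m × 83.98/100 = 18323.93212m.
Total capital V = 31567.962 + 18323.93212 = 49891.89412.
Equity: weight = 31567.962/49891.89412 = 0.6327; cost = 14.7%.
Bonds outstanding: weight = 18323.93212/49891.89412 = 0.3673; after-tax cost = 8.9% × (1 − 37%) = 5.6070%.
WACC = 0.6327 × 14.7000% + 0.3673 × 5.6070% = 11.3604%.

11.36%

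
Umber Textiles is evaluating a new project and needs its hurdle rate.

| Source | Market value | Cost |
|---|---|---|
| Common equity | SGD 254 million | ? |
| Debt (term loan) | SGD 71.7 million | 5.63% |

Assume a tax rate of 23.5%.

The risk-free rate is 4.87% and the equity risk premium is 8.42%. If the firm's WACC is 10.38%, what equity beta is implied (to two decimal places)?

0.86

Total capital V = 254 + 71.7 = 325.7.
Equity weight = 254/325.7 = 0.7799.
Term loan weight = 71.7/325.7 = 0.2201.
Debt contribution = 0.2201 × 5.63% × (1 − 23.5%) = 0.9481%.
Required equity contribution = 10.38% − 0.9481% = 9.4319%  ⇒  Re = 12.0943%.
CAPM: 12.0943% = 4.87% + β × 8.42%  ⇒  β = 0.8580.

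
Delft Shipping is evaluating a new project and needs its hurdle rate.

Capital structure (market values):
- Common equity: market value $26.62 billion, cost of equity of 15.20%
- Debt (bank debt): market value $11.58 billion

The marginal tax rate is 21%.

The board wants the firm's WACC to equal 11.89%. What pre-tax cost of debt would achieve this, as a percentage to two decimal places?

Total capital V = 26.62 + 11.58 = 38.2.
Equity weight = 26.62/38.2 = 0.6969.
Bank debt weight = 11.58/38.2 = 0.3031.
Equity contribution = 0.6969 × 15.2% = 10.5923%.
Remaining for debt = 11.89% − 10.5923% = 1.2977%.
Rd × (1 − 21%) × 0.3031 = 1.2977%  ⇒  Rd = 5.4190%.

5.42%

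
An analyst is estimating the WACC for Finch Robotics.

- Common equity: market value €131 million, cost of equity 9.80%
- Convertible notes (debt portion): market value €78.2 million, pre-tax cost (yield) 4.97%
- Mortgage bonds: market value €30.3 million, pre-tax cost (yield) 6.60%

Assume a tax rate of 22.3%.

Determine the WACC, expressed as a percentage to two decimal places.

7.27%

Total capital V = 131 + 78.2 + 30.3 = 239.5.
Equity: weight = 131/239.5 = 0.5470; cost = 9.8%.
Convertible notes (debt portion): weight = 78.2/239.5 = 0.3265; after-tax cost = 4.97% × (1 − 22.3%) = 3.8617%.
Mortgage bonds: weight = 30.3/239.5 = 0.1265; after-tax cost = 6.6% × (1 − 22.3%) = 5.1282%.
WACC = 0.5470 × 9.8000% + 0.3265 × 3.8617% + 0.1265 × 5.1282% = 7.2700%.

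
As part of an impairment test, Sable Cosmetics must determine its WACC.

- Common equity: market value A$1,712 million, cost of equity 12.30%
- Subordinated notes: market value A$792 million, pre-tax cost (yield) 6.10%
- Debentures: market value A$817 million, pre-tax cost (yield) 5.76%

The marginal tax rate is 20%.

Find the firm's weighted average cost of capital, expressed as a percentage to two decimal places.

Total capital V = 1712 + 792 + 817 = 3321.
Equity: weight = 1712/3321 = 0.5155; cost = 12.3%.
Subordinated notes: weight = 792/3321 = 0.2385; after-tax cost = 6.1% × (1 − 20%) = 4.8800%.
Debentures: weight = 817/3321 = 0.2460; after-tax cost = 5.76% × (1 − 20%) = 4.6080%.
WACC = 0.5155 × 12.3000% + 0.2385 × 4.8800% + 0.2460 × 4.6080% = 8.6381%.

8.64%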